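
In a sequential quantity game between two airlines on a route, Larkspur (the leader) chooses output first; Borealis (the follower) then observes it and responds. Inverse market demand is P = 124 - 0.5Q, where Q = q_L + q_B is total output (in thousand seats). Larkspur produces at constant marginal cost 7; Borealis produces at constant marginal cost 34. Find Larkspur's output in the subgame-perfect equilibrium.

Solve by backward induction. Given q_L, the follower Borealis maximises π_B = (124 - (1/2)q_L - (1/2)q_B)q_B - 34q_B.
∂π_B/∂q_B = 90 - (1/2)q_L - q_B = 0 gives the reaction function q_B = (90 - (1/2)q_L).
The leader anticipates this reaction. Substituting into P = 124 - 0.5Q gives P = 79 - (1/4)q_L, so π_L = (79 - (1/4)q_L)q_L - 7q_L.
Leader FOC: 72 - (1/2)q_L = 0, so q_L = 144.
Then q_B = (90 - (1/2)·144) = 18.

144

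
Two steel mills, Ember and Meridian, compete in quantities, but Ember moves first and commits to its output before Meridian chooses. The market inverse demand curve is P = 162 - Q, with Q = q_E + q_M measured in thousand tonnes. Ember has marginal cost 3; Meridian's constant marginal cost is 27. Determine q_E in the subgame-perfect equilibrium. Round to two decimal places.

91.50

Solve by backward induction. Given q_E, the follower Meridian maximises π_M = (162 - q_E - q_M)q_M - 27q_M.
Follower FOC: 135 - q_E - 2q_M = 0, so q_M(q_E) = (135 - q_E)/2.
Ember substitutes q_M(q_E) into its own profit: π_E = q_E(162 - q_E - (135 - q_E)/2) - 3q_E = (189/2 - (1/2)q_E)q_E - 3q_E.
The leader's first-order condition 183/2 - q_E = 0 yields q_E = 183/2.
Then q_M = (135 - 183/2)/2 = 87/4.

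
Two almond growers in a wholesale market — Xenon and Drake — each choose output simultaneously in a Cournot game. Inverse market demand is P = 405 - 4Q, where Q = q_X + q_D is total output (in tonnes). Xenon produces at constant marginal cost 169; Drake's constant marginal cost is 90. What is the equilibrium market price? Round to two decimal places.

221.33

Xenon's profit: π_X = (405 - 4Q)q_X - (169q_X). Setting ∂π_X/∂q_X = 0: 236 - 8q_X - 4(q_D) = 0.
Drake's first-order condition: 315 - 8q_D - 4(q_X) = 0.
Rearranging gives the reaction functions q_X = (236 - 4q_D)/8 and q_D = (315 - 4q_X)/8.
Substituting one into the other gives q_X = 157/12 and q_D = 197/6.
Total output Q = 551/12, so price P = 405 - 4·(551/12) = 664/3.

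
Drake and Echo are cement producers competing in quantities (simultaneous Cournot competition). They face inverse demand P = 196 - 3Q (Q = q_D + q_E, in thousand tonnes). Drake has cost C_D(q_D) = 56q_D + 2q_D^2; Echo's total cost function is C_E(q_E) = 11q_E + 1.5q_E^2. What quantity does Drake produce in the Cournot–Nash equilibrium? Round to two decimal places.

8.70

Drake's profit: π_D = (196 - 3Q)q_D - (56q_D + 2q_D²). Setting ∂π_D/∂q_D = 0: 140 - 10q_D - 3(q_E) = 0.
Echo's first-order condition: 185 - 9q_E - 3(q_D) = 0.
So q_D = (140 - 3q_E)/10 and q_E = (185 - 3q_D)/9.
Solving the pair: q_D = 235/27, q_E = 1430/81.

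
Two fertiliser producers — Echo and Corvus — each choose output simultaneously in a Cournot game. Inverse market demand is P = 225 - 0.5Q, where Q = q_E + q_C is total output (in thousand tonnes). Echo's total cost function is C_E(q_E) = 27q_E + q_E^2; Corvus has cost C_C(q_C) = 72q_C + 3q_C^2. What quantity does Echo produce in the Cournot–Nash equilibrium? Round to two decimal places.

Echo's profit: π_E = (225 - 0.5Q)q_E - (27q_E + q_E²). Setting ∂π_E/∂q_E = 0: 198 - 3q_E - (1/2)(q_C) = 0.
Corvus's profit: π_C = (225 - 0.5Q)q_C - (72q_C + 3q_C²). Setting ∂π_C/∂q_C = 0: 153 - 7q_C - (1/2)(q_E) = 0.
So q_E = (198 - (1/2)q_C)/3 and q_C = (153 - (1/2)q_E)/7.
Substituting one into the other gives q_E = 63.1084 and q_C = 1440/83.

63.11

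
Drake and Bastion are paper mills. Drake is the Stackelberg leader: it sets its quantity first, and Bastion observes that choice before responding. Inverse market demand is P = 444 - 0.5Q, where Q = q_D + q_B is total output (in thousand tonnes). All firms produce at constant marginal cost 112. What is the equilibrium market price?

The follower Bastion best-responds to any q_D: π_B = (444 - 0.5Q)q_B - 112q_B.
Follower FOC: 332 - (1/2)q_D - q_B = 0, so q_B(q_D) = (332 - (1/2)q_D).
Drake substitutes q_B(q_D) into its own profit: π_D = q_D(444 - (1/2)q_D - (332 - (1/2)q_D)/2) - 112q_D = (278 - (1/4)q_D)q_D - 112q_D.
Maximising: ∂π_D/∂q_D = 166 - (1/2)q_D = 0, giving q_D = 332.
Then q_B = (332 - (1/2)·332) = 166.
Total output Q = 498, so price P = 444 - (1/2)·498 = 195.

195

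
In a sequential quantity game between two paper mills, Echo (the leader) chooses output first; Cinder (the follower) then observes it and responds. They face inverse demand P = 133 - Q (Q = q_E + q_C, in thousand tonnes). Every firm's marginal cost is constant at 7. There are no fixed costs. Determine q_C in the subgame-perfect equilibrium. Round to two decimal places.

31.50

The follower Cinder best-responds to any q_E: π_C = (133 - Q)q_C - 7q_C.
Follower FOC: 126 - q_E - 2q_C = 0, so q_C(q_E) = (126 - q_E)/2.
The leader anticipates this reaction. Substituting into P = 133 - Q gives P = 70 - (1/2)q_E, so π_E = (70 - (1/2)q_E)q_E - 7q_E.
Leader FOC: 63 - q_E = 0, so q_E = 63.
Then q_C = (126 - 63)/2 = 63/2.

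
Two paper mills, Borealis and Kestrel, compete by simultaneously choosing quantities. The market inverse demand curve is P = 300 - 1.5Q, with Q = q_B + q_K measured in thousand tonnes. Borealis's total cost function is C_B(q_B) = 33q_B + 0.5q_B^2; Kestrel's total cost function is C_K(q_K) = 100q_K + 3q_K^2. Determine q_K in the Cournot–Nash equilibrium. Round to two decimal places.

11.84

Borealis's profit: π_B = (300 - 1.5Q)q_B - (33q_B + (1/2)q_B²). Setting ∂π_B/∂q_B = 0: 267 - 4q_B - (3/2)(q_K) = 0.
Kestrel's profit: π_K = (300 - 1.5Q)q_K - (100q_K + 3q_K²). Setting ∂π_K/∂q_K = 0: 200 - 9q_K - (3/2)(q_B) = 0.
Rearranging gives the reaction functions q_B = (267 - (3/2)q_K)/4 and q_K = (200 - (3/2)q_B)/9.
Solving the pair: q_B = 62.3111, q_K = 1598/135.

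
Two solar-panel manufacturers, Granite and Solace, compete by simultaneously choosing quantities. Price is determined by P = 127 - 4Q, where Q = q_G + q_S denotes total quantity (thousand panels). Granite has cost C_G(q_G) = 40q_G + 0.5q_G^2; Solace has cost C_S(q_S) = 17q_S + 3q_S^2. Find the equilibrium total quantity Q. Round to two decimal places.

12.91

Granite's profit: π_G = (127 - 4Q)q_G - (40q_G + (1/2)q_G²). Setting ∂π_G/∂q_G = 0: 87 - 9q_G - 4(q_S) = 0.
Solace's profit: π_S = (127 - 4Q)q_S - (17q_S + 3q_S²). Setting ∂π_S/∂q_S = 0: 110 - 14q_S - 4(q_G) = 0.
Rearranging gives the reaction functions q_G = (87 - 4q_S)/9 and q_S = (110 - 4q_G)/14.
Solving the pair: q_G = 389/55, q_S = 321/55.
Total output Q = 389/55 + 321/55 = 142/11.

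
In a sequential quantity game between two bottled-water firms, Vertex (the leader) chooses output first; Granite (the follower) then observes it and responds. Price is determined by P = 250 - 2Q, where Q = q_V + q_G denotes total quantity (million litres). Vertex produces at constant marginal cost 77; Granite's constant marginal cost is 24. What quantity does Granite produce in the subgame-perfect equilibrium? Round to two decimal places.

Solve by backward induction. Given q_V, the follower Granite maximises π_G = (250 - 2q_V - 2q_G)q_G - 24q_G.
Follower FOC: 226 - 2q_V - 4q_G = 0, so q_G(q_V) = (226 - 2q_V)/4.
The leader anticipates this reaction. Substituting into P = 250 - 2Q gives P = 137 - q_V, so π_V = (137 - q_V)q_V - 77q_V.
Maximising: ∂π_V/∂q_V = 60 - 2q_V = 0, giving q_V = 30.
Then q_G = (226 - 2·30)/4 = 83/2.

41.50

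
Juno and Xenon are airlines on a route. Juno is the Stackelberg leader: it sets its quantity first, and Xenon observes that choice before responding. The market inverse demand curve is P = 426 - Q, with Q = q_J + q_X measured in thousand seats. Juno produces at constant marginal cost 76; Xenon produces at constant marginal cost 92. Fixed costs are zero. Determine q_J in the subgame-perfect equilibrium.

183

The follower Xenon best-responds to any q_J: π_X = (426 - Q)q_X - 92q_X.
Follower FOC: 334 - q_J - 2q_X = 0, so q_X(q_J) = (334 - q_J)/2.
Juno substitutes q_X(q_J) into its own profit: π_J = q_J(426 - q_J - (334 - q_J)/2) - 76q_J = (259 - (1/2)q_J)q_J - 76q_J.
Maximising: ∂π_J/∂q_J = 183 - q_J = 0, giving q_J = 183.
Then q_X = (334 - 183)/2 = 151/2.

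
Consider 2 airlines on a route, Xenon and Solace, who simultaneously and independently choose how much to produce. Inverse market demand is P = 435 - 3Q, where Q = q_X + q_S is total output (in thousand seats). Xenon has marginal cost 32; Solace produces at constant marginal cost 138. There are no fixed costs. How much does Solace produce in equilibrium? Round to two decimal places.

Xenon's profit: π_X = (435 - 3Q)q_X - (32q_X). Setting ∂π_X/∂q_X = 0: 403 - 6q_X - 3(q_S) = 0.
Solace's profit: π_S = (435 - 3Q)q_S - (138q_S). Setting ∂π_S/∂q_S = 0: 297 - 6q_S - 3(q_X) = 0.
Rearranging gives the reaction functions q_X = (403 - 3q_S)/6 and q_S = (297 - 3q_X)/6.
Substituting one into the other gives q_X = 509/9 and q_S = 191/9.

21.22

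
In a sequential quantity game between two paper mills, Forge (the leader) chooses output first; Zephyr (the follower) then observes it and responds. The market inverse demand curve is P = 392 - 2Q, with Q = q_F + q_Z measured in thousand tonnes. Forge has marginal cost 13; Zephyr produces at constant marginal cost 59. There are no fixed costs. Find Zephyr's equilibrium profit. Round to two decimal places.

Solve by backward induction. Given q_F, the follower Zephyr maximises π_Z = (392 - 2q_F - 2q_Z)q_Z - 59q_Z.
Follower FOC: 333 - 2q_F - 4q_Z = 0, so q_Z(q_F) = (333 - 2q_F)/4.
The leader anticipates this reaction. Substituting into P = 392 - 2Q gives P = 451/2 - q_F, so π_F = (451/2 - q_F)q_F - 13q_F.
The leader's first-order condition 425/2 - 2q_F = 0 yields q_F = 425/4.
Then q_Z = (333 - 2·(425/4))/4 = 241/8.
Price P = 392 - 2·(1091/8) = 477/4.
Zephyr's profit: (477/4 - 59)·(241/8) = 1815.0313.

1815.03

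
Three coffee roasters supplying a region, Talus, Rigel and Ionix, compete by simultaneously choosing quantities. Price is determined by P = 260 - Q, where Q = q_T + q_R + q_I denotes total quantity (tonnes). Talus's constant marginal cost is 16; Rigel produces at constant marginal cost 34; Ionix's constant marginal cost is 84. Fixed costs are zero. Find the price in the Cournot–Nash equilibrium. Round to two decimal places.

Talus's profit: π_T = (260 - Q)q_T - (16q_T). Setting ∂π_T/∂q_T = 0: 244 - 2q_T - (q_R + q_I) = 0.
Rigel's profit: π_R = (260 - Q)q_R - (34q_R). Setting ∂π_R/∂q_R = 0: 226 - 2q_R - (q_T + q_I) = 0.
Ionix's first-order condition: 176 - 2q_I - (q_T + q_R) = 0.
Adding the 3 conditions: 646 − 2Q − 2Q = 0, i.e. Q = 323/2.
Back-substituting: q_T = (244 − 323/2) = 165/2, q_R = (226 − 323/2) = 129/2, q_I = (176 − 323/2) = 29/2.
Total output Q = 323/2, so price P = 260 - 323/2 = 197/2.

98.50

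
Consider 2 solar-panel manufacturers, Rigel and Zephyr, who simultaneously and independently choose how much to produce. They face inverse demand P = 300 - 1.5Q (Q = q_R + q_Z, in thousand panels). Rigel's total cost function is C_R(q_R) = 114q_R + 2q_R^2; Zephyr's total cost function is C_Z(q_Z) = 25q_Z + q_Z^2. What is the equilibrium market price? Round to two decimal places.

200.91

Rigel's profit: π_R = (300 - 1.5Q)q_R - (114q_R + 2q_R²). Setting ∂π_R/∂q_R = 0: 186 - 7q_R - (3/2)(q_Z) = 0.
Zephyr's first-order condition: 275 - 5q_Z - (3/2)(q_R) = 0.
Best responses: q_R = (186 - (3/2)q_Z)/7, q_Z = (275 - (3/2)q_R)/5.
Substituting one into the other gives q_R = 15.8015 and q_Z = 50.2595.
Total output Q = 66.0611, so price P = 300 - (3/2)·66.0611 = 200.9084.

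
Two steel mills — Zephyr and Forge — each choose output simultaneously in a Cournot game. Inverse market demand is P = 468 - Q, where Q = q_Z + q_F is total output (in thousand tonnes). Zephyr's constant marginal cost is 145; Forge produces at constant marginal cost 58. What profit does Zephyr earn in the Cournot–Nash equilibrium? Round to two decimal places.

Zephyr's profit: π_Z = (468 - Q)q_Z - (145q_Z). Setting ∂π_Z/∂q_Z = 0: 323 - 2q_Z - (q_F) = 0.
Forge's profit: π_F = (468 - Q)q_F - (58q_F). Setting ∂π_F/∂q_F = 0: 410 - 2q_F - (q_Z) = 0.
Rearranging gives the reaction functions q_Z = (323 - q_F)/2 and q_F = (410 - q_Z)/2.
Substituting one into the other gives q_Z = 236/3 and q_F = 497/3.
Price P = 468 - 733/3 = 671/3.
Zephyr's profit: (671/3 - 145)·(236/3) = 6188.4444.

6188.44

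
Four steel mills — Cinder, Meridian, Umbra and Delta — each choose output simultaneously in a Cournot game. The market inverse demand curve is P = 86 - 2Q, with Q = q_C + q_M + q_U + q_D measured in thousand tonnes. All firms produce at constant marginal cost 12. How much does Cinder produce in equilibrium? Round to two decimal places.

A representative firm's profit is π_i = q_i(86 - 2Q) - 12q_i.
Setting ∂π_i/∂q_i = 0 with rivals' quantities fixed: 74 - 4q_i - 2·Σ_{j≠i} q_j = 0.
With identical firms every q_j equals q_i, so Σ_{j≠i} q_j = 3q_i and 74 = 10q_i, giving q_i = 37/5.

7.40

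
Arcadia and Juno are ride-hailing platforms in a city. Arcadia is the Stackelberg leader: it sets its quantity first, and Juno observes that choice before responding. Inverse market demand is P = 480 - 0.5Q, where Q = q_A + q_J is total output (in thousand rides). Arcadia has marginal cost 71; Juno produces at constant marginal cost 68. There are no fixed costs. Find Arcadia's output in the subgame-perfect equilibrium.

406

The follower Juno best-responds to any q_A: π_J = (480 - 0.5Q)q_J - 68q_J.
∂π_J/∂q_J = 412 - (1/2)q_A - q_J = 0 gives the reaction function q_J = (412 - (1/2)q_A).
The leader anticipates this reaction. Substituting into P = 480 - 0.5Q gives P = 274 - (1/4)q_A, so π_A = (274 - (1/4)q_A)q_A - 71q_A.
The leader's first-order condition 203 - (1/2)q_A = 0 yields q_A = 406.
Then q_J = (412 - (1/2)·406) = 209.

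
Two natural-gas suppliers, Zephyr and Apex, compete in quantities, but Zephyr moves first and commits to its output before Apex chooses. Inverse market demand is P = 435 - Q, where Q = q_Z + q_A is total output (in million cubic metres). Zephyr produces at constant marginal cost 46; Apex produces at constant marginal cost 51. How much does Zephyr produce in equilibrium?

197

The follower Apex best-responds to any q_Z: π_A = (435 - Q)q_A - 51q_A.
Setting the follower's marginal profit to zero, 384 - q_Z - 2q_A = 0, i.e. q_A = (384 - q_Z)/2.
The leader anticipates this reaction. Substituting into P = 435 - Q gives P = 243 - (1/2)q_Z, so π_Z = (243 - (1/2)q_Z)q_Z - 46q_Z.
Leader FOC: 197 - q_Z = 0, so q_Z = 197.
Then q_A = (384 - 197)/2 = 187/2.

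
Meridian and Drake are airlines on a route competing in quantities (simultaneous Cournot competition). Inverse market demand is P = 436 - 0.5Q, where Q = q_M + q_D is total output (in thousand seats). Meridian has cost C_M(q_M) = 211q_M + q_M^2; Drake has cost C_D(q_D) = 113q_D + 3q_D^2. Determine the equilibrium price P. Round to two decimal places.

Meridian's profit: π_M = (436 - 0.5Q)q_M - (211q_M + q_M²). Setting ∂π_M/∂q_M = 0: 225 - 3q_M - (1/2)(q_D) = 0.
Drake's first-order condition: 323 - 7q_D - (1/2)(q_M) = 0.
So q_M = (225 - (1/2)q_D)/3 and q_D = (323 - (1/2)q_M)/7.
Solving the pair: q_M = 68.1205, q_D = 41.2771.
Total output Q = 109.3976, so price P = 436 - (1/2)·109.3976 = 381.3012.

381.30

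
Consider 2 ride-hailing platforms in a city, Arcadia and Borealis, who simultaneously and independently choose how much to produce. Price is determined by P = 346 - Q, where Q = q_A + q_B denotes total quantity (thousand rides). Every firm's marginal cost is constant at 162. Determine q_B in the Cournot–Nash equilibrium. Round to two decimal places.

61.33

Each firm earns π_i = (346 - Q)q_i - 162q_i.
Setting ∂π_i/∂q_i = 0 with rivals' quantities fixed: 184 - 2q_i - q_j = 0.
With identical firms every q_j equals q_i, so q_j = q_i and 184 = 3q_i, giving q_i = 184/3.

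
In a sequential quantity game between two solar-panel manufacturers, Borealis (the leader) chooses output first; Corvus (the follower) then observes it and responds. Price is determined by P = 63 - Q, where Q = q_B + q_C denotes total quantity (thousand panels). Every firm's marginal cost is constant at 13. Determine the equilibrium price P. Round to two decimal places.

Solve by backward induction. Given q_B, the follower Corvus maximises π_C = (63 - q_B - q_C)q_C - 13q_C.
∂π_C/∂q_C = 50 - q_B - 2q_C = 0 gives the reaction function q_C = (50 - q_B)/2.
Borealis substitutes q_C(q_B) into its own profit: π_B = q_B(63 - q_B - (50 - q_B)/2) - 13q_B = (38 - (1/2)q_B)q_B - 13q_B.
Maximising: ∂π_B/∂q_B = 25 - q_B = 0, giving q_B = 25.
Then q_C = (50 - 25)/2 = 25/2.
Total output Q = 75/2, so price P = 63 - 75/2 = 51/2.

25.50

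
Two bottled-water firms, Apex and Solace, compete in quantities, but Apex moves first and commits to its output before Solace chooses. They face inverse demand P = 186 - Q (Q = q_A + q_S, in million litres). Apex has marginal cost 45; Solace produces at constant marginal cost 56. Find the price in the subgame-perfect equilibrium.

Solve by backward induction. Given q_A, the follower Solace maximises π_S = (186 - q_A - q_S)q_S - 56q_S.
Follower FOC: 130 - q_A - 2q_S = 0, so q_S(q_A) = (130 - q_A)/2.
Apex substitutes q_S(q_A) into its own profit: π_A = q_A(186 - q_A - (130 - q_A)/2) - 45q_A = (121 - (1/2)q_A)q_A - 45q_A.
Leader FOC: 76 - q_A = 0, so q_A = 76.
Then q_S = (130 - 76)/2 = 27.
Total output Q = 103, so price P = 186 - 103 = 83.

83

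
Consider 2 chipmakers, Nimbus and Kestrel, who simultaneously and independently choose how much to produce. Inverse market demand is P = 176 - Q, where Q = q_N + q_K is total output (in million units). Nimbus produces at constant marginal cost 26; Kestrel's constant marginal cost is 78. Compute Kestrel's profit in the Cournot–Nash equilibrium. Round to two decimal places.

235.11

Nimbus's profit: π_N = (176 - Q)q_N - (26q_N). Setting ∂π_N/∂q_N = 0: 150 - 2q_N - (q_K) = 0.
Kestrel's first-order condition: 98 - 2q_K - (q_N) = 0.
Best responses: q_N = (150 - q_K)/2, q_K = (98 - q_N)/2.
Solving the pair: q_N = 202/3, q_K = 46/3.
Price P = 176 - 248/3 = 280/3.
Kestrel's profit: (280/3 - 78)·(46/3) = 235.1111.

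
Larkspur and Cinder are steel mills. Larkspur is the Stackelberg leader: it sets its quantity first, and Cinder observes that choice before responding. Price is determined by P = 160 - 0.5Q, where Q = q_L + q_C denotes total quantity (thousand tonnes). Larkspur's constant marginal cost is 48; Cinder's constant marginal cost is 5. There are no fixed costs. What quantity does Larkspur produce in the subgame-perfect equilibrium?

69

The follower Cinder best-responds to any q_L: π_C = (160 - 0.5Q)q_C - 5q_C.
Follower FOC: 155 - (1/2)q_L - q_C = 0, so q_C(q_L) = (155 - (1/2)q_L).
Larkspur substitutes q_C(q_L) into its own profit: π_L = q_L(160 - (1/2)q_L - (155 - (1/2)q_L)/2) - 48q_L = (165/2 - (1/4)q_L)q_L - 48q_L.
Leader FOC: 69/2 - (1/2)q_L = 0, so q_L = 69.
Then q_C = (155 - (1/2)·69) = 241/2.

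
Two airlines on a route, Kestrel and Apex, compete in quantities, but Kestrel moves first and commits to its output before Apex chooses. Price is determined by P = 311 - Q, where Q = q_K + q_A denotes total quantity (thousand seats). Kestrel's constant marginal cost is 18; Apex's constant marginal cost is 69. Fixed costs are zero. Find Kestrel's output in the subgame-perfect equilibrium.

Solve by backward induction. Given q_K, the follower Apex maximises π_A = (311 - q_K - q_A)q_A - 69q_A.
∂π_A/∂q_A = 242 - q_K - 2q_A = 0 gives the reaction function q_A = (242 - q_K)/2.
The leader anticipates this reaction. Substituting into P = 311 - Q gives P = 190 - (1/2)q_K, so π_K = (190 - (1/2)q_K)q_K - 18q_K.
The leader's first-order condition 172 - q_K = 0 yields q_K = 172.
Then q_A = (242 - 172)/2 = 35.

172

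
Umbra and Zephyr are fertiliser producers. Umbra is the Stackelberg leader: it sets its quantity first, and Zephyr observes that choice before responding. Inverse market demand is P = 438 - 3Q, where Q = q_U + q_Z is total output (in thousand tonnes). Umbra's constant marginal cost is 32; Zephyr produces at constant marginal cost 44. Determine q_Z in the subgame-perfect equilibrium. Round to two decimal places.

Solve by backward induction. Given q_U, the follower Zephyr maximises π_Z = (438 - 3q_U - 3q_Z)q_Z - 44q_Z.
Setting the follower's marginal profit to zero, 394 - 3q_U - 6q_Z = 0, i.e. q_Z = (394 - 3q_U)/6.
The leader anticipates this reaction. Substituting into P = 438 - 3Q gives P = 241 - (3/2)q_U, so π_U = (241 - (3/2)q_U)q_U - 32q_U.
Leader FOC: 209 - 3q_U = 0, so q_U = 209/3.
Then q_Z = (394 - 3·(209/3))/6 = 185/6.

30.83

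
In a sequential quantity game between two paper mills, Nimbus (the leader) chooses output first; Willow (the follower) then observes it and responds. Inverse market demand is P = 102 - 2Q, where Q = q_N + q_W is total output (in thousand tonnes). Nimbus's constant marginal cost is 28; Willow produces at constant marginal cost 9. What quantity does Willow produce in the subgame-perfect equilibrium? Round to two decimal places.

16.38

The follower Willow best-responds to any q_N: π_W = (102 - 2Q)q_W - 9q_W.
∂π_W/∂q_W = 93 - 2q_N - 4q_W = 0 gives the reaction function q_W = (93 - 2q_N)/4.
Nimbus substitutes q_W(q_N) into its own profit: π_N = q_N(102 - 2q_N - (93 - 2q_N)/2) - 28q_N = (111/2 - q_N)q_N - 28q_N.
Maximising: ∂π_N/∂q_N = 55/2 - 2q_N = 0, giving q_N = 55/4.
Then q_W = (93 - 2·(55/4))/4 = 131/8.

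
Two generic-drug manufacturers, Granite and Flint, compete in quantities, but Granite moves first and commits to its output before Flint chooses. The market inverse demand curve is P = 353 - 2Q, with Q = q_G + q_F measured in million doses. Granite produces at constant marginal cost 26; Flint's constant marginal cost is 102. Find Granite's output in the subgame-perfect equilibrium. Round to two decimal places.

100.75

Solve by backward induction. Given q_G, the follower Flint maximises π_F = (353 - 2q_G - 2q_F)q_F - 102q_F.
Follower FOC: 251 - 2q_G - 4q_F = 0, so q_F(q_G) = (251 - 2q_G)/4.
The leader anticipates this reaction. Substituting into P = 353 - 2Q gives P = 455/2 - q_G, so π_G = (455/2 - q_G)q_G - 26q_G.
Maximising: ∂π_G/∂q_G = 403/2 - 2q_G = 0, giving q_G = 403/4.
Then q_F = (251 - 2·(403/4))/4 = 99/8.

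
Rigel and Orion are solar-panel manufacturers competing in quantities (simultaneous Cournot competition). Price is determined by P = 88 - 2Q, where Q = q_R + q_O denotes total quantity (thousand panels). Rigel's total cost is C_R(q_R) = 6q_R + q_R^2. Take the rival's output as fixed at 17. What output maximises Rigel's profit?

8

With the rival's output fixed at 17, Rigel's profit is π_R = (88 - 2·17 - 2q_R)q_R - (6q_R + q_R²) = (54 - 2q_R)q_R - (6q_R + q_R²).
∂π_R/∂q_R = 48 - 6q_R = 0, so q_R = 8.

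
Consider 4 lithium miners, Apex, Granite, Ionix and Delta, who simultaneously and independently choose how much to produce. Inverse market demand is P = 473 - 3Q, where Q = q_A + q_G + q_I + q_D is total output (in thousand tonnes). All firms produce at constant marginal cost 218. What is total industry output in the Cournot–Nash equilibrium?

68

Each firm earns π_i = (473 - 3Q)q_i - 218q_i.
First-order condition (treating rivals' output as given): 255 - 6q_i - 3·Σ_{j≠i} q_j = 0.
With identical firms every q_j equals q_i, so Σ_{j≠i} q_j = 3q_i and 255 = 15q_i, giving q_i = 17.
Total output Q = 17 + 17 + 17 + 17 = 68.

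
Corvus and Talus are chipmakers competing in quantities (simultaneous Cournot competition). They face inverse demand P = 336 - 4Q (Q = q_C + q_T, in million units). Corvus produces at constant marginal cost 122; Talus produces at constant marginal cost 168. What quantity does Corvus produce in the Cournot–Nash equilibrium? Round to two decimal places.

21.67

Corvus's profit: π_C = (336 - 4Q)q_C - (122q_C). Setting ∂π_C/∂q_C = 0: 214 - 8q_C - 4(q_T) = 0.
Talus's profit: π_T = (336 - 4Q)q_T - (168q_T). Setting ∂π_T/∂q_T = 0: 168 - 8q_T - 4(q_C) = 0.
So q_C = (214 - 4q_T)/8 and q_T = (168 - 4q_C)/8.
Substituting one into the other gives q_C = 65/3 and q_T = 61/6.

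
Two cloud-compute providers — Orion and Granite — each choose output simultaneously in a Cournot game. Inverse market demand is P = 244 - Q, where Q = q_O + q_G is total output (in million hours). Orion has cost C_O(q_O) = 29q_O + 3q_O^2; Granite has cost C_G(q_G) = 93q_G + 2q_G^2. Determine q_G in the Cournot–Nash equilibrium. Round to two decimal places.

Orion's profit: π_O = (244 - Q)q_O - (29q_O + 3q_O²). Setting ∂π_O/∂q_O = 0: 215 - 8q_O - (q_G) = 0.
Granite's profit: π_G = (244 - Q)q_G - (93q_G + 2q_G²). Setting ∂π_G/∂q_G = 0: 151 - 6q_G - (q_O) = 0.
Rearranging gives the reaction functions q_O = (215 - q_G)/8 and q_G = (151 - q_O)/6.
Solving the pair: q_O = 1139/47, q_G = 993/47.

21.13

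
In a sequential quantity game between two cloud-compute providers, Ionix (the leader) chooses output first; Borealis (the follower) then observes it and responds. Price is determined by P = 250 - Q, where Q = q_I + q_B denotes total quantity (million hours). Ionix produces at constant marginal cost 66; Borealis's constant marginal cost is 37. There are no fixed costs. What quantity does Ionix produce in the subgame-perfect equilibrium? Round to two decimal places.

77.50

The follower Borealis best-responds to any q_I: π_B = (250 - Q)q_B - 37q_B.
Follower FOC: 213 - q_I - 2q_B = 0, so q_B(q_I) = (213 - q_I)/2.
The leader anticipates this reaction. Substituting into P = 250 - Q gives P = 287/2 - (1/2)q_I, so π_I = (287/2 - (1/2)q_I)q_I - 66q_I.
Maximising: ∂π_I/∂q_I = 155/2 - q_I = 0, giving q_I = 155/2.
Then q_B = (213 - 155/2)/2 = 271/4.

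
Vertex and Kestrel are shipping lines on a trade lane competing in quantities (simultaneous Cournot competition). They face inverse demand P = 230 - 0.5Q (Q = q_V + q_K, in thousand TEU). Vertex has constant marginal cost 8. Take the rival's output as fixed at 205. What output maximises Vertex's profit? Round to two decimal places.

With the rival's output fixed at 205, Vertex's profit is π_V = (230 - (1/2)·205 - (1/2)q_V)q_V - (8q_V) = (255/2 - (1/2)q_V)q_V - (8q_V).
∂π_V/∂q_V = 239/2 - q_V = 0, so q_V = 239/2.

119.50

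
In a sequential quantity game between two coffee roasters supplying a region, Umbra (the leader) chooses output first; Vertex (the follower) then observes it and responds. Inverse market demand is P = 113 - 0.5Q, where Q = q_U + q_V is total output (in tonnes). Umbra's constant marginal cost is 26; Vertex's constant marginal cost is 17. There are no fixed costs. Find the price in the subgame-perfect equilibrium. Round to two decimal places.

The follower Vertex best-responds to any q_U: π_V = (113 - 0.5Q)q_V - 17q_V.
Setting the follower's marginal profit to zero, 96 - (1/2)q_U - q_V = 0, i.e. q_V = (96 - (1/2)q_U).
Umbra substitutes q_V(q_U) into its own profit: π_U = q_U(113 - (1/2)q_U - (96 - (1/2)q_U)/2) - 26q_U = (65 - (1/4)q_U)q_U - 26q_U.
Leader FOC: 39 - (1/2)q_U = 0, so q_U = 78.
Then q_V = (96 - (1/2)·78) = 57.
Total output Q = 135, so price P = 113 - (1/2)·135 = 91/2.

45.50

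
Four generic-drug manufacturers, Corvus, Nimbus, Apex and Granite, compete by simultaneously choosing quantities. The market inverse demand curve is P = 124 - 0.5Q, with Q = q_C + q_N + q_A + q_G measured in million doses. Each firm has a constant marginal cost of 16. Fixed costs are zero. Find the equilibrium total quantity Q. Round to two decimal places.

172.80

A representative firm's profit is π_i = q_i(124 - 0.5Q) - 16q_i.
Setting ∂π_i/∂q_i = 0 with rivals' quantities fixed: 108 - q_i - (1/2)·Σ_{j≠i} q_j = 0.
With identical firms every q_j equals q_i, so Σ_{j≠i} q_j = 3q_i and 108 = (5/2)q_i, giving q_i = 216/5.
Total output Q = 216/5 + 216/5 + 216/5 + 216/5 = 864/5.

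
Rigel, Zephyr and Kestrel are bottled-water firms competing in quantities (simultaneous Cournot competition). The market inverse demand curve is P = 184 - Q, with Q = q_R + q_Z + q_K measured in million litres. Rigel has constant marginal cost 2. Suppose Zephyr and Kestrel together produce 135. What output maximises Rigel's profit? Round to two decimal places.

With rivals' combined output fixed at 135, Rigel's profit is π_R = (184 - 135 - q_R)q_R - (2q_R) = (49 - q_R)q_R - (2q_R).
∂π_R/∂q_R = 47 - 2q_R = 0, so q_R = 47/2.

23.50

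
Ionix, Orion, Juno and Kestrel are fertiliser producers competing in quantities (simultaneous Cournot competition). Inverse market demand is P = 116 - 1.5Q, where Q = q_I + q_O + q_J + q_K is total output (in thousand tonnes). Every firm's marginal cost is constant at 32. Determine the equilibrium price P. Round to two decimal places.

A representative firm's profit is π_i = q_i(116 - 1.5Q) - 32q_i.
First-order condition (treating rivals' output as given): 84 - 3q_i - (3/2)·Σ_{j≠i} q_j = 0.
By symmetry each firm produces the same amount; substituting Σ_{j≠i} q_j = 3q_i yields q_i = 84/(15/2) = 56/5.
Total output Q = 224/5, so price P = 116 - (3/2)·(224/5) = 244/5.

48.80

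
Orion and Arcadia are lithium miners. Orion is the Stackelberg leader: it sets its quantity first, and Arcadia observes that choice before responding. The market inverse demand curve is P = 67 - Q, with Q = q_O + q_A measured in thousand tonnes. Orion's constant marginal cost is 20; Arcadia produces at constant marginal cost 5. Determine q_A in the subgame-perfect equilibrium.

23

The follower Arcadia best-responds to any q_O: π_A = (67 - Q)q_A - 5q_A.
Follower FOC: 62 - q_O - 2q_A = 0, so q_A(q_O) = (62 - q_O)/2.
Orion substitutes q_A(q_O) into its own profit: π_O = q_O(67 - q_O - (62 - q_O)/2) - 20q_O = (36 - (1/2)q_O)q_O - 20q_O.
Maximising: ∂π_O/∂q_O = 16 - q_O = 0, giving q_O = 16.
Then q_A = (62 - 16)/2 = 23.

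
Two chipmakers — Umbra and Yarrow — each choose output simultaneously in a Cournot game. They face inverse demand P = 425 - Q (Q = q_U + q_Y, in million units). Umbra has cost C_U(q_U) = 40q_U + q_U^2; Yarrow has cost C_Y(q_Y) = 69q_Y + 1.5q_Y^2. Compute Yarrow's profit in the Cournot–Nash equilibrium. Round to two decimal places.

Umbra's profit: π_U = (425 - Q)q_U - (40q_U + q_U²). Setting ∂π_U/∂q_U = 0: 385 - 4q_U - (q_Y) = 0.
Yarrow's profit: π_Y = (425 - Q)q_Y - (69q_Y + (3/2)q_Y²). Setting ∂π_Y/∂q_Y = 0: 356 - 5q_Y - (q_U) = 0.
Best responses: q_U = (385 - q_Y)/4, q_Y = (356 - q_U)/5.
Solving the pair: q_U = 1569/19, q_Y = 1039/19.
Price P = 425 - 137.2632 = 287.7368.
Yarrow's profit: 287.7368·(1039/19) - 69·(1039/19) - (3/2)(1039/19)² = 7475.9072.

7475.91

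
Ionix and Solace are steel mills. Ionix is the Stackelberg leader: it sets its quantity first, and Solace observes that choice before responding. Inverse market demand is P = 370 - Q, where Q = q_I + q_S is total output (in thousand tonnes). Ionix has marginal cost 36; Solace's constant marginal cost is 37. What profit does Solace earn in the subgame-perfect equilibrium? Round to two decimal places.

6847.56

Solve by backward induction. Given q_I, the follower Solace maximises π_S = (370 - q_I - q_S)q_S - 37q_S.
∂π_S/∂q_S = 333 - q_I - 2q_S = 0 gives the reaction function q_S = (333 - q_I)/2.
Ionix substitutes q_S(q_I) into its own profit: π_I = q_I(370 - q_I - (333 - q_I)/2) - 36q_I = (407/2 - (1/2)q_I)q_I - 36q_I.
The leader's first-order condition 335/2 - q_I = 0 yields q_I = 335/2.
Then q_S = (333 - 335/2)/2 = 331/4.
Price P = 370 - 1001/4 = 479/4.
Solace's profit: (479/4 - 37)·(331/4) = 6847.5625.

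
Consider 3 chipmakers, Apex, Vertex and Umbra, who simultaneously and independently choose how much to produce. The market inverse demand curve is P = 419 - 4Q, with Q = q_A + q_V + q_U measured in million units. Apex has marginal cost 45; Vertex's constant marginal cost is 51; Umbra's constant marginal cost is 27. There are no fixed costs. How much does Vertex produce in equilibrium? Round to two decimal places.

21.13

Apex's profit: π_A = (419 - 4Q)q_A - (45q_A). Setting ∂π_A/∂q_A = 0: 374 - 8q_A - 4(q_V + q_U) = 0.
Vertex's profit: π_V = (419 - 4Q)q_V - (51q_V). Setting ∂π_V/∂q_V = 0: 368 - 8q_V - 4(q_A + q_U) = 0.
Umbra's first-order condition: 392 - 8q_U - 4(q_A + q_V) = 0.
Summing all 3 equations gives 1134 − 16Q = 0, hence Q = 567/8.
Back-substituting: q_A = (374 − 567/2)/4 = 181/8, q_V = (368 − 567/2)/4 = 169/8, q_U = (392 − 567/2)/4 = 217/8.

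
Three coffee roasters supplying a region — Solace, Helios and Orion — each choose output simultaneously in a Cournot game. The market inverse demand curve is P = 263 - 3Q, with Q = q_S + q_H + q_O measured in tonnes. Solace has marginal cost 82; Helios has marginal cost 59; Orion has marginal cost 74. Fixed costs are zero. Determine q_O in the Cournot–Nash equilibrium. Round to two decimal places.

Solace's profit: π_S = (263 - 3Q)q_S - (82q_S). Setting ∂π_S/∂q_S = 0: 181 - 6q_S - 3(q_H + q_O) = 0.
Helios's profit: π_H = (263 - 3Q)q_H - (59q_H). Setting ∂π_H/∂q_H = 0: 204 - 6q_H - 3(q_S + q_O) = 0.
Orion's profit: π_O = (263 - 3Q)q_O - (74q_O). Setting ∂π_O/∂q_O = 0: 189 - 6q_O - 3(q_S + q_H) = 0.
Summing all 3 equations gives 574 − 12Q = 0, hence Q = 287/6.
Back-substituting: q_S = (181 − 287/2)/3 = 25/2, q_H = (204 − 287/2)/3 = 121/6, q_O = (189 − 287/2)/3 = 91/6.

15.17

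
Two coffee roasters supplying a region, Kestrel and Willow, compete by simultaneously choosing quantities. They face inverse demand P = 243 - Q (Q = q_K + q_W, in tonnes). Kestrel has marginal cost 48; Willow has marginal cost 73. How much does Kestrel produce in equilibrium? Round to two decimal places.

73.33

Kestrel's profit: π_K = (243 - Q)q_K - (48q_K). Setting ∂π_K/∂q_K = 0: 195 - 2q_K - (q_W) = 0.
Willow's profit: π_W = (243 - Q)q_W - (73q_W). Setting ∂π_W/∂q_W = 0: 170 - 2q_W - (q_K) = 0.
Best responses: q_K = (195 - q_W)/2, q_W = (170 - q_K)/2.
Solving the pair: q_K = 220/3, q_W = 145/3.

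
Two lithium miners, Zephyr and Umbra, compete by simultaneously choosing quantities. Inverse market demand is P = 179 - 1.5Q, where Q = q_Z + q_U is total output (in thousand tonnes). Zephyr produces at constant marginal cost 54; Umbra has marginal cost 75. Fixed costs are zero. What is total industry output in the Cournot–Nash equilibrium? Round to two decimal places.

50.89

Zephyr's profit: π_Z = (179 - 1.5Q)q_Z - (54q_Z). Setting ∂π_Z/∂q_Z = 0: 125 - 3q_Z - (3/2)(q_U) = 0.
Umbra's profit: π_U = (179 - 1.5Q)q_U - (75q_U). Setting ∂π_U/∂q_U = 0: 104 - 3q_U - (3/2)(q_Z) = 0.
So q_Z = (125 - (3/2)q_U)/3 and q_U = (104 - (3/2)q_Z)/3.
Solving the pair: q_Z = 292/9, q_U = 166/9.
Total output Q = 292/9 + 166/9 = 458/9.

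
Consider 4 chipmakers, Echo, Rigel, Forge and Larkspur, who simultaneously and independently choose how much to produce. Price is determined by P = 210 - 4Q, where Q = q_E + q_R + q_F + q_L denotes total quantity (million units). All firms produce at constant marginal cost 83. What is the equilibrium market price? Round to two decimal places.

Each firm earns π_i = (210 - 4Q)q_i - 83q_i.
First-order condition (treating rivals' output as given): 127 - 8q_i - 4·Σ_{j≠i} q_j = 0.
With identical firms every q_j equals q_i, so Σ_{j≠i} q_j = 3q_i and 127 = 20q_i, giving q_i = 127/20.
Total output Q = 127/5, so price P = 210 - 4·(127/5) = 542/5.

108.40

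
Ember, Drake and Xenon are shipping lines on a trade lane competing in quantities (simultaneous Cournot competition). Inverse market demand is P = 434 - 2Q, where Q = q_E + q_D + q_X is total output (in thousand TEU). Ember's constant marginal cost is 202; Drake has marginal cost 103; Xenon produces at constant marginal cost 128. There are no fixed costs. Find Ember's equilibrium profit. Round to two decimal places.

108.78

Ember's profit: π_E = (434 - 2Q)q_E - (202q_E). Setting ∂π_E/∂q_E = 0: 232 - 4q_E - 2(q_D + q_X) = 0.
Drake's profit: π_D = (434 - 2Q)q_D - (103q_D). Setting ∂π_D/∂q_D = 0: 331 - 4q_D - 2(q_E + q_X) = 0.
Xenon's profit: π_X = (434 - 2Q)q_X - (128q_X). Setting ∂π_X/∂q_X = 0: 306 - 4q_X - 2(q_E + q_D) = 0.
Summing all 3 equations gives 869 − 8Q = 0, hence Q = 869/8.
Back-substituting: q_E = (232 − 869/4)/2 = 59/8, q_D = (331 − 869/4)/2 = 455/8, q_X = (306 − 869/4)/2 = 355/8.
Price P = 434 - 2·(869/8) = 867/4.
Ember's profit: (867/4 - 202)·(59/8) = 108.7813.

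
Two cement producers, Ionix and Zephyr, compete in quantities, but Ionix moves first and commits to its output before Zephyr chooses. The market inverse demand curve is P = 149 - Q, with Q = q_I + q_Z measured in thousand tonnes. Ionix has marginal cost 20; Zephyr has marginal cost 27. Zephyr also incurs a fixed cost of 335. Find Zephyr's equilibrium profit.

394

The follower Zephyr best-responds to any q_I: π_Z = (149 - Q)q_Z - 27q_Z.
Setting the follower's marginal profit to zero, 122 - q_I - 2q_Z = 0, i.e. q_Z = (122 - q_I)/2.
The leader anticipates this reaction. Substituting into P = 149 - Q gives P = 88 - (1/2)q_I, so π_I = (88 - (1/2)q_I)q_I - 20q_I.
Leader FOC: 68 - q_I = 0, so q_I = 68.
Then q_Z = (122 - 68)/2 = 27.
Price P = 149 - 95 = 54.
Zephyr's profit: (54 - 27)·27 - 335 = 394.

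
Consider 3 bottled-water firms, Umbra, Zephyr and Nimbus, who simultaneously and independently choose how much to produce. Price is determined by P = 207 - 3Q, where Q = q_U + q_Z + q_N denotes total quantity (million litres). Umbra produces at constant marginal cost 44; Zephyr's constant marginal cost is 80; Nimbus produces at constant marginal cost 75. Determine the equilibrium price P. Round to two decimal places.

101.50

Umbra's profit: π_U = (207 - 3Q)q_U - (44q_U). Setting ∂π_U/∂q_U = 0: 163 - 6q_U - 3(q_Z + q_N) = 0.
Zephyr's profit: π_Z = (207 - 3Q)q_Z - (80q_Z). Setting ∂π_Z/∂q_Z = 0: 127 - 6q_Z - 3(q_U + q_N) = 0.
Nimbus's profit: π_N = (207 - 3Q)q_N - (75q_N). Setting ∂π_N/∂q_N = 0: 132 - 6q_N - 3(q_U + q_Z) = 0.
Summing all 3 equations gives 422 − 12Q = 0, hence Q = 211/6.
Back-substituting: q_U = (163 − 211/2)/3 = 115/6, q_Z = (127 − 211/2)/3 = 43/6, q_N = (132 − 211/2)/3 = 53/6.
Total output Q = 211/6, so price P = 207 - 3·(211/6) = 203/2.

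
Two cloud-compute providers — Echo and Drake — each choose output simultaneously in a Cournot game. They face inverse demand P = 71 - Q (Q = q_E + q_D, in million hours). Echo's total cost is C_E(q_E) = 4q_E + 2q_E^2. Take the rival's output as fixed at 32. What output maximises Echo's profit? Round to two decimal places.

5.83

With the rival's output fixed at 32, Echo's profit is π_E = (71 - 32 - q_E)q_E - (4q_E + 2q_E²) = (39 - q_E)q_E - (4q_E + 2q_E²).
∂π_E/∂q_E = 35 - 6q_E = 0, so q_E = 35/6.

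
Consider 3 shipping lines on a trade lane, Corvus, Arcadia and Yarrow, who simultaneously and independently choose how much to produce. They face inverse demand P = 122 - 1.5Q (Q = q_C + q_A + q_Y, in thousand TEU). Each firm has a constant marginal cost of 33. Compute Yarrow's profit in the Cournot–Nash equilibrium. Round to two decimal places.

330.04

A representative firm's profit is π_i = q_i(122 - 1.5Q) - 33q_i.
First-order condition (treating rivals' output as given): 89 - 3q_i - (3/2)·Σ_{j≠i} q_j = 0.
By symmetry each firm produces the same amount; substituting Σ_{j≠i} q_j = 2q_i yields q_i = 89/6.
Price P = 122 - (3/2)·(89/2) = 221/4.
Yarrow's profit: (221/4 - 33)·(89/6) = 330.0417.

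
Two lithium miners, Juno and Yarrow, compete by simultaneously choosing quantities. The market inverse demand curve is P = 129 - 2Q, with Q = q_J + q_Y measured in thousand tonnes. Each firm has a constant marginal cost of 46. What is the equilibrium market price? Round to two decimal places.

Each firm earns π_i = (129 - 2Q)q_i - 46q_i.
First-order condition (treating rivals' output as given): 83 - 4q_i - 2q_j = 0.
With identical firms every q_j equals q_i, so q_j = q_i and 83 = 6q_i, giving q_i = 83/6.
Total output Q = 83/3, so price P = 129 - 2·(83/3) = 221/3.

73.67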